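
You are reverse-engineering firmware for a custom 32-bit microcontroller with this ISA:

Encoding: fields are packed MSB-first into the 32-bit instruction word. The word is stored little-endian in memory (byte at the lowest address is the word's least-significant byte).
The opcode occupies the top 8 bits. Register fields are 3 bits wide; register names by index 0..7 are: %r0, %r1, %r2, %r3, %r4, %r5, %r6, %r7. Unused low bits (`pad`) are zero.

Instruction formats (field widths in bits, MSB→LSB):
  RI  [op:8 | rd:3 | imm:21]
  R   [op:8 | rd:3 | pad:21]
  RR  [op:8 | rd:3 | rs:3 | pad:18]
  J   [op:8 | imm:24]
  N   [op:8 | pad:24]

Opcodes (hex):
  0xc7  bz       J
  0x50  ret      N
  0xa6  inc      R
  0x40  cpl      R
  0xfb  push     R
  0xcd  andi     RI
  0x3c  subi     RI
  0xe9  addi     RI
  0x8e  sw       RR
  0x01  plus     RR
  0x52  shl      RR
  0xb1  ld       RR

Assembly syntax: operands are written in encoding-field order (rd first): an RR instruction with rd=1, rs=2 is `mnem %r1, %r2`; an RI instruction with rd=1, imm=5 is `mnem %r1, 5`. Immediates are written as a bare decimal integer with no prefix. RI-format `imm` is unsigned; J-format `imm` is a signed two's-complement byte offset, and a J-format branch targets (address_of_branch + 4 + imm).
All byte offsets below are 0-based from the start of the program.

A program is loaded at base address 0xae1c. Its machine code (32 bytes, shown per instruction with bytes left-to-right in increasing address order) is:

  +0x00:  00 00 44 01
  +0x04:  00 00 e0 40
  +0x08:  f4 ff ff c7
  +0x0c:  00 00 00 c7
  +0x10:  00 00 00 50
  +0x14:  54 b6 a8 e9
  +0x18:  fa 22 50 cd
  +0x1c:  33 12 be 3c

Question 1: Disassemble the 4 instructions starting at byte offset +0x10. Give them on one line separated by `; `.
[10] 00 00 00 50 → 0x50000000
  opcode bits[31:24]=0x50: ret/N
[14] 54 b6 a8 e9 → 0xe9a8b654
  opcode bits[31:24]=0xe9: addi/RI
  rd: (w>>21)&0x7=0x5 → %r5
  imm: (w>>0)&0x1fffff=0x8b654 → 570964
[18] fa 22 50 cd → 0xcd5022fa
  opcode bits[31:24]=0xcd: andi/RI
  rd: (w>>21)&0x7=0x2 → %r2
  imm: (w>>0)&0x1fffff=0x1022fa → 1057530
[1c] 33 12 be 3c → 0x3cbe1233
  opcode bits[31:24]=0x3c: subi/RI
  rd: (w>>21)&0x7=0x5 → %r5
  imm: (w>>0)&0x1fffff=0x1e1233 → 1970739

ret; addi %r5, 570964; andi %r2, 1057530; subi %r5, 1970739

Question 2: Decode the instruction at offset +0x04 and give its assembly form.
+0x04: 00 00 e0 40 ⇒ word 0x40e00000 (little)
  opcode bits[31:24]=0x40: cpl/R
  [23:21] rd=7 = %r7

cpl %r7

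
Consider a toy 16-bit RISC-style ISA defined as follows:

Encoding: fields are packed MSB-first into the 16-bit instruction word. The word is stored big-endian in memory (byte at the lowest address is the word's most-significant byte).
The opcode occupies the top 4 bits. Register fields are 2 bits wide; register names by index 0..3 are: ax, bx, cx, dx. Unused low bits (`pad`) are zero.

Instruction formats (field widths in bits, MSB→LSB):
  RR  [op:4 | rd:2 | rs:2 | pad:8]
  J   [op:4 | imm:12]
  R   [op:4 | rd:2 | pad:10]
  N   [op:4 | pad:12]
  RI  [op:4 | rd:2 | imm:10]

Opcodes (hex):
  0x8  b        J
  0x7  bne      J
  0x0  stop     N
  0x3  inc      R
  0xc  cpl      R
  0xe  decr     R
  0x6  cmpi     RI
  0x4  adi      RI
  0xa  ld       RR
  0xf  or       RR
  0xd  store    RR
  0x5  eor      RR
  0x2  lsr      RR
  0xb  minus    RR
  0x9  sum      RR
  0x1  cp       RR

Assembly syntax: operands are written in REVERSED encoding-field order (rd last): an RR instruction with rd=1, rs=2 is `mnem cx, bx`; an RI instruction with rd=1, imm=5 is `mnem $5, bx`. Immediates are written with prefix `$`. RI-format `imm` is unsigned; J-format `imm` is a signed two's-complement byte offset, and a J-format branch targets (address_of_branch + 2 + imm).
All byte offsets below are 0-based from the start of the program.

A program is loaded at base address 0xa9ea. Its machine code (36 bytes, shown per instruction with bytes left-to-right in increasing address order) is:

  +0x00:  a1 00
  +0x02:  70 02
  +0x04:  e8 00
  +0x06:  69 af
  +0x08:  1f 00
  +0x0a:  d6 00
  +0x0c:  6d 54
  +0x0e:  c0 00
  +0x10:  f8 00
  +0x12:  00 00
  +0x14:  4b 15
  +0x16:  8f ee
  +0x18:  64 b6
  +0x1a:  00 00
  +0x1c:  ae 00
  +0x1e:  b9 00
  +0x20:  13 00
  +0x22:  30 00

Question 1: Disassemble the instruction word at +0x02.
[02] 70 02 → 0x7002
  top 4b → 0x7 → bne [J]
  [11:0] imm=2 = $2

bne $2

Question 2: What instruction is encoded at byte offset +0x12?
+0x12: 00 00 ⇒ word 0x0000 (big)
  opcode bits[15:12]=0x0: stop/N

stop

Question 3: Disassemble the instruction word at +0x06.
off 0x06: read 69 af as big → 0x69af
  top 4b → 0x6 → cmpi [RI]
  rd: (w>>10)&0x3=0x2 → cx
  imm: (w>>0)&0x3ff=0x1af → $431

cmpi $431, cx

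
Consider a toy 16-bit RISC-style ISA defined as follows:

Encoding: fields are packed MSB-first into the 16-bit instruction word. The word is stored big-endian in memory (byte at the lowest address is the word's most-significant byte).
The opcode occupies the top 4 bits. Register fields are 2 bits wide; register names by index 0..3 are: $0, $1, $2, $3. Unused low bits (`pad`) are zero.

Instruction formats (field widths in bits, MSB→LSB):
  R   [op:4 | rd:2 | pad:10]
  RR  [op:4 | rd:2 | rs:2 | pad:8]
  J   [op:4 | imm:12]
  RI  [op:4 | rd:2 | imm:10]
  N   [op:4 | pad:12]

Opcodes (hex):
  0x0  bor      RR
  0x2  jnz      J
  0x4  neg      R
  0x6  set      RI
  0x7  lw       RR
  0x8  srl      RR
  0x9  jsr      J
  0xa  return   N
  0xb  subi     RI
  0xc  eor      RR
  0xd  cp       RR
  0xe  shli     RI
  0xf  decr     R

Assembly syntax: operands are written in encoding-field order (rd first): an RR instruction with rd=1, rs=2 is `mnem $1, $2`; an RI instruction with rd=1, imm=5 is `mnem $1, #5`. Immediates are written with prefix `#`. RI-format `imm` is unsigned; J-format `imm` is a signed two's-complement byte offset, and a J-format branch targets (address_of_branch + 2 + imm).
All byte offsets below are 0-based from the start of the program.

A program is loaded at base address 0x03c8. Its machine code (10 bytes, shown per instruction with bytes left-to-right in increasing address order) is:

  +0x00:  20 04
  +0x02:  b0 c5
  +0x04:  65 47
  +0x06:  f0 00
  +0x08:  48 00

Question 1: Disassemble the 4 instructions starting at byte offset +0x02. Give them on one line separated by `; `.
@+02  big-endian(b0 c5) = 0xb0c5
  top 4b → 0xb → subi [RI]
  rd@[11:10]=0x0 ⇒ $0
  imm@[9:0]=0xc5 ⇒ #197
@+04  big-endian(65 47) = 0x6547
  top 4b → 0x6 → set [RI]
  rd@[11:10]=0x1 ⇒ $1
  imm@[9:0]=0x147 ⇒ #327
@+06  big-endian(f0 00) = 0xf000
  top 4b → 0xf → decr [R]
  rd@[11:10]=0x0 ⇒ $0
@+08  big-endian(48 00) = 0x4800
  top 4b → 0x4 → neg [R]
  rd@[11:10]=0x2 ⇒ $2

subi $0, #197; set $1, #327; decr $0; neg $2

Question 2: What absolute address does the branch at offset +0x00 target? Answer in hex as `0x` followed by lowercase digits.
off 0x00: read 20 04 as big → 0x2004
  op=0x2004>>12=0x2 ⇒ jnz (J)
  [11:0] imm=4 = #4
  target = base 0x03c8 + off 0x00 + 2 + imm 4 = 0x03ce

0x03ce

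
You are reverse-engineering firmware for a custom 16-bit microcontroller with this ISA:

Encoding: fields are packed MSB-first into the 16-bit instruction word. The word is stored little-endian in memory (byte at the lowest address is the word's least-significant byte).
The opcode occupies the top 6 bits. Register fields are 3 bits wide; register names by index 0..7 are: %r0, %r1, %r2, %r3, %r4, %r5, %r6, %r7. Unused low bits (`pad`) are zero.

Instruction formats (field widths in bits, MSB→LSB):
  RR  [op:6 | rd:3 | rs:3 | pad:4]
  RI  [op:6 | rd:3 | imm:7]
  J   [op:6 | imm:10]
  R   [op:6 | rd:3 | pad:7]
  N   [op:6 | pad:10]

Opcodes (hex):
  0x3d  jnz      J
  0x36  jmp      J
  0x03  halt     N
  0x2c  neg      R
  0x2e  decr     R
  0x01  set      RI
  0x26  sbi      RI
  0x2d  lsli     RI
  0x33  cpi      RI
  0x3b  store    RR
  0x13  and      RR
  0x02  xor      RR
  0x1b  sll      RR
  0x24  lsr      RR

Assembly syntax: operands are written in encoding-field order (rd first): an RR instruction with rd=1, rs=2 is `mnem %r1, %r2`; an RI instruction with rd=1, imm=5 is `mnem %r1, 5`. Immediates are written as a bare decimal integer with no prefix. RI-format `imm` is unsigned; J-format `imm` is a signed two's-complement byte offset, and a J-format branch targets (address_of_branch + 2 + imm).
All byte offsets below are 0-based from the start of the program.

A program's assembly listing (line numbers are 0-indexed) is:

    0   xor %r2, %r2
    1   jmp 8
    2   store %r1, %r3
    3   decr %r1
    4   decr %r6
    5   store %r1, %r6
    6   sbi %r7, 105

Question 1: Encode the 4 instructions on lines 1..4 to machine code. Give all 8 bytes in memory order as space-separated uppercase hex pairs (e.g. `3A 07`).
08 D8 B0 EC 80 B8 00 BB

L1: jmp op=0x36:6|imm=8:10 ⇒ 0xd808 ⇒ little 08 d8
L2: store op=0x3b:6|rd=1:3|rs=3:3|pad=0:4 ⇒ 0xecb0 ⇒ little b0 ec
L3: decr op=0x2e:6|rd=1:3|pad=0:7 ⇒ 0xb880 ⇒ little 80 b8
L4: decr op=0x2e:6|rd=6:3|pad=0:7 ⇒ 0xbb00 ⇒ little 00 bb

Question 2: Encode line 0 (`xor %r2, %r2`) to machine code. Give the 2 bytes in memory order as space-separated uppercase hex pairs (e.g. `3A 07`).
line 0 (xor): pack op=0x2:6|rd=2:3|rs=2:3|pad=0:4 = 0x0920; little→ 20 09

20 09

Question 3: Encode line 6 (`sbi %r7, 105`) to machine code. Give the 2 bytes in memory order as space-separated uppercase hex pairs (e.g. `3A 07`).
E9 9B

line 6 (sbi): pack op=0x26:6|rd=7:3|imm=105:7 = 0x9be9; little→ e9 9b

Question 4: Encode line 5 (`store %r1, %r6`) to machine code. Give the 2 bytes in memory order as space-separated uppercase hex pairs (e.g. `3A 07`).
5. store fields op=0x3b:6|rd=1:3|rs=6:3|pad=0:4 → word ece0h → e0 ec

E0 EC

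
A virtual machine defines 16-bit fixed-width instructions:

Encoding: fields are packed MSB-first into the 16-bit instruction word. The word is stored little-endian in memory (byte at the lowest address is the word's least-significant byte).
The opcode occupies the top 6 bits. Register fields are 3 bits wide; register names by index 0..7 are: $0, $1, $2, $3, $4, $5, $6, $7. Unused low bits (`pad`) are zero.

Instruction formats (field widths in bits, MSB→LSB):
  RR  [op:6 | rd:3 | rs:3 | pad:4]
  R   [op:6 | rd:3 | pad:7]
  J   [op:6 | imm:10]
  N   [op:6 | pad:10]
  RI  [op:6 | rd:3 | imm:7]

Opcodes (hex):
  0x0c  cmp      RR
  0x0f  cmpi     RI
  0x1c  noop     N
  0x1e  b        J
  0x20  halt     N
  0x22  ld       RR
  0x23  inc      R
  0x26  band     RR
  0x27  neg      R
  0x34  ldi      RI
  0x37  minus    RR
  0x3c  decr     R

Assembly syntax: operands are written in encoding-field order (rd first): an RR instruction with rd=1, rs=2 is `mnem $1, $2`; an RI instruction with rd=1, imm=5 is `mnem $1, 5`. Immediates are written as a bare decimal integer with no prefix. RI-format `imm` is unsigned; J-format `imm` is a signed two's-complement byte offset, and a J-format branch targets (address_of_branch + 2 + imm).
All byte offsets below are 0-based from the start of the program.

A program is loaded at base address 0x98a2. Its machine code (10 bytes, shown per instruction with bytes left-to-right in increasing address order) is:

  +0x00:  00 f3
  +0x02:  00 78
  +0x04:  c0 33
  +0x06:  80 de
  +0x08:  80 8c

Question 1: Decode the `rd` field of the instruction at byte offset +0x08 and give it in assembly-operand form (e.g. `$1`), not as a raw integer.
$1

[08] 80 8c → 0x8c80
  top 6b → 0x23 → inc [R]
  rd: (w>>7)&0x7=0x1 → $1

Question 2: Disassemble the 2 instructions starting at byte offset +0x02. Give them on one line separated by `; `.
+0x02: 00 78 ⇒ word 0x7800 (little)
  op=0x7800>>10=0x1e ⇒ b (J)
  imm@[9:0]=0x0 ⇒ 0
+0x04: c0 33 ⇒ word 0x33c0 (little)
  op=0x33c0>>10=0xc ⇒ cmp (RR)
  rd@[9:7]=0x7 ⇒ $7
  rs@[6:4]=0x4 ⇒ $4

b 0; cmp $7, $4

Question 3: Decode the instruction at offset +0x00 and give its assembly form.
off 0x00: read 00 f3 as little → 0xf300
  op=0xf300>>10=0x3c ⇒ decr (R)
  rd: (w>>7)&0x7=0x6 → $6

decr $6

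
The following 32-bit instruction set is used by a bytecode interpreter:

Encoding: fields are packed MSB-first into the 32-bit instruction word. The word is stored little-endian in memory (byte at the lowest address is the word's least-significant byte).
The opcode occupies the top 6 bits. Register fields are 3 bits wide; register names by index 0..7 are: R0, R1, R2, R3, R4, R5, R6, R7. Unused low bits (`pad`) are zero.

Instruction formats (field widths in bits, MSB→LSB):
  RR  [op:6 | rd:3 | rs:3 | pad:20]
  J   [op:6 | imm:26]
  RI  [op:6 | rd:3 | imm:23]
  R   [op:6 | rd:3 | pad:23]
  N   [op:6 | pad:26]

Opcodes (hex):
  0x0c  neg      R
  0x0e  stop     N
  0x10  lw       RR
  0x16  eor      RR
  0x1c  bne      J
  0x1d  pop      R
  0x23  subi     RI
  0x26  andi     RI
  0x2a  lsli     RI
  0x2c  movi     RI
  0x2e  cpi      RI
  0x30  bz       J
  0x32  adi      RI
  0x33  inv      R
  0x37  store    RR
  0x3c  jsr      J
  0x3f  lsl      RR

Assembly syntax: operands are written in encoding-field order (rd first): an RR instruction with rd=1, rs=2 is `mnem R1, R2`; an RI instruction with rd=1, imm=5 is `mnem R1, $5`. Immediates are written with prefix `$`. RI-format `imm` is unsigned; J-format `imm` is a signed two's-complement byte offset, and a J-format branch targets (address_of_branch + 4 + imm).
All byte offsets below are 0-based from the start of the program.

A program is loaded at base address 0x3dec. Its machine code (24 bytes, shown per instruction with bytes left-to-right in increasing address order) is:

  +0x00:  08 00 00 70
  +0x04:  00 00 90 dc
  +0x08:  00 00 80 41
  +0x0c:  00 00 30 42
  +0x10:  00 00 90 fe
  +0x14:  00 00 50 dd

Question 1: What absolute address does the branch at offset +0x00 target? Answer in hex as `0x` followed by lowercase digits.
0x3df8

@+00  little-endian(08 00 00 70) = 0x70000008
  op=0x70000008>>26=0x1c ⇒ bne (J)
  imm: (w>>0)&0x3ffffff=0x8 → $8
  target = base 0x3dec + off 0x00 + 4 + imm 8 = 0x3df8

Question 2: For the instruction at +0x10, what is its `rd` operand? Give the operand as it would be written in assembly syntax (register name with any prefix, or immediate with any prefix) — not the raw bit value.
@+10  little-endian(00 00 90 fe) = 0xfe900000
  top 6b → 0x3f → lsl [RR]
  [25:23] rd=5 = R5
  [22:20] rs=1 = R1

R5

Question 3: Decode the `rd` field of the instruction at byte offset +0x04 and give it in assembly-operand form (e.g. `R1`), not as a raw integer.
R1

off 0x04: read 00 00 90 dc as little → 0xdc900000
  op=0xdc900000>>26=0x37 ⇒ store (RR)
  [25:23] rd=1 = R1
  [22:20] rs=1 = R1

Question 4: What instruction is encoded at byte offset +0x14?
+0x14: 00 00 50 dd ⇒ word 0xdd500000 (little)
  op=0xdd500000>>26=0x37 ⇒ store (RR)
  [25:23] rd=2 = R2
  [22:20] rs=5 = R5

store R2, R5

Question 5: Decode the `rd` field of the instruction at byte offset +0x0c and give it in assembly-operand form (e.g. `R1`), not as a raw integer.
@+0c  little-endian(00 00 30 42) = 0x42300000
  op=0x42300000>>26=0x10 ⇒ lw (RR)
  rd@[25:23]=0x4 ⇒ R4
  rs@[22:20]=0x3 ⇒ R3

R4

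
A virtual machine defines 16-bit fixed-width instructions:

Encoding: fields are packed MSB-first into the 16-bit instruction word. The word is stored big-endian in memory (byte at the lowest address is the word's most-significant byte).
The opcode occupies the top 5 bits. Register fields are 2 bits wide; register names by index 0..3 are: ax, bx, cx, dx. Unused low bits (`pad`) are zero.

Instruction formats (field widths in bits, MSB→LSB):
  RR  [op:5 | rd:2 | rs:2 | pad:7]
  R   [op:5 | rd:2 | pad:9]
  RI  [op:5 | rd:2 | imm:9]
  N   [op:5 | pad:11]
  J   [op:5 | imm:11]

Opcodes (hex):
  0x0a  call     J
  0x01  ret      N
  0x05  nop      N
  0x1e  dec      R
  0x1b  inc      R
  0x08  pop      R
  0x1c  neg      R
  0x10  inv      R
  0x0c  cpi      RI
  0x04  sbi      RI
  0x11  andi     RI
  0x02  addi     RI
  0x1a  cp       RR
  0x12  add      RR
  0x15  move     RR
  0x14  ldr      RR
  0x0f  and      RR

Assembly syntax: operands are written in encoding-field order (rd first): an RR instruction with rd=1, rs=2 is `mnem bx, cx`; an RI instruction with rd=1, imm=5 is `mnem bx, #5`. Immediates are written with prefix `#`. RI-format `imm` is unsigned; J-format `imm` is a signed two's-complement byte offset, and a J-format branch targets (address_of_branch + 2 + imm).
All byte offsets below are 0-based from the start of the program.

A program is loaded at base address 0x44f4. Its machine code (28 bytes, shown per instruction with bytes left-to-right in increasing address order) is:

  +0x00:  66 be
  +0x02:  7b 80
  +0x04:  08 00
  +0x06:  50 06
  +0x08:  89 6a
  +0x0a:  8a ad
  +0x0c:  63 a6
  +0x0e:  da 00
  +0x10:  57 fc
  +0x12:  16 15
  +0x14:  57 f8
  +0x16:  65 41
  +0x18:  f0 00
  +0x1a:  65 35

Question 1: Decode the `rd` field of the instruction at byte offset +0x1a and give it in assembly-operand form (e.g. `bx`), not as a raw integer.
cx

[1a] 65 35 → 0x6535
  opcode bits[15:11]=0xc: cpi/RI
  rd@[10:9]=0x2 ⇒ cx
  imm@[8:0]=0x135 ⇒ #309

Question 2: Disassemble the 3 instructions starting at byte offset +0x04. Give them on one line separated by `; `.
@+04  big-endian(08 00) = 0x0800
  top 5b → 0x1 → ret [N]
@+06  big-endian(50 06) = 0x5006
  top 5b → 0xa → call [J]
  imm@[10:0]=0x6 ⇒ #6
@+08  big-endian(89 6a) = 0x896a
  top 5b → 0x11 → andi [RI]
  rd@[10:9]=0x0 ⇒ ax
  imm@[8:0]=0x16a ⇒ #362

ret; call #6; andi ax, #362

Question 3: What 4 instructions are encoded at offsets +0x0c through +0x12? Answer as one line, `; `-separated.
@+0c  big-endian(63 a6) = 0x63a6
  top 5b → 0xc → cpi [RI]
  [10:9] rd=1 = bx
  [8:0] imm=422 = #422
@+0e  big-endian(da 00) = 0xda00
  top 5b → 0x1b → inc [R]
  [10:9] rd=1 = bx
@+10  big-endian(57 fc) = 0x57fc
  top 5b → 0xa → call [J]
  [10:0] imm=2044 (s11→-4) = #-4
@+12  big-endian(16 15) = 0x1615
  top 5b → 0x2 → addi [RI]
  [10:9] rd=3 = dx
  [8:0] imm=21 = #21

cpi bx, #422; inc bx; call #-4; addi dx, #21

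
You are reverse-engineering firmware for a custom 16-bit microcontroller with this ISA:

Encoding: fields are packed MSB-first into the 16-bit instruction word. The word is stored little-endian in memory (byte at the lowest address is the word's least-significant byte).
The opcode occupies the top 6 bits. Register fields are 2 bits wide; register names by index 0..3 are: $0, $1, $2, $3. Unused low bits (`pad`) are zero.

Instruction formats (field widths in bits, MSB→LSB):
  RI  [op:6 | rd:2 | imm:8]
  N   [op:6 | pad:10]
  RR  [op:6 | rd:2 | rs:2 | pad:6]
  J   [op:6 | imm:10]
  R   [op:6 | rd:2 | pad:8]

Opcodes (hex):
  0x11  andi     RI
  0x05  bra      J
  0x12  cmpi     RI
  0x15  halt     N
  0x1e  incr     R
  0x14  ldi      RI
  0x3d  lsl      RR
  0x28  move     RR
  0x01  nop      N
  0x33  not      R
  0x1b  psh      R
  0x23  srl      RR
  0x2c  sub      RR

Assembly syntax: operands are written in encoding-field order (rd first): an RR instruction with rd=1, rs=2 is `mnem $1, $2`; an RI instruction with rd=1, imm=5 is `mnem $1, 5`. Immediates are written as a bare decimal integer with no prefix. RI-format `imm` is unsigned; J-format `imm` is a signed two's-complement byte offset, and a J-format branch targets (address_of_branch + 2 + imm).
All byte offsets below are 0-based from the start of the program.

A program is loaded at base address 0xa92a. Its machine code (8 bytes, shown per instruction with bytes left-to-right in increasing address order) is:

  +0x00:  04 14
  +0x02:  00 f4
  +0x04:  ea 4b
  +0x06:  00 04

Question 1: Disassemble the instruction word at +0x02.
@+02  little-endian(00 f4) = 0xf400
  op=0xf400>>10=0x3d ⇒ lsl (RR)
  rd: (w>>8)&0x3=0x0 → $0
  rs: (w>>6)&0x3=0x0 → $0

lsl $0, $0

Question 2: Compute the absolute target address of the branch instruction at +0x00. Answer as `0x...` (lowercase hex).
[00] 04 14 → 0x1404
  opcode bits[15:10]=0x5: bra/J
  imm: (w>>0)&0x3ff=0x4 → 4
  target = base 0xa92a + off 0x00 + 2 + imm 4 = 0xa930

0xa930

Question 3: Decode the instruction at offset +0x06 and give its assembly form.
nop

[06] 00 04 → 0x0400
  opcode bits[15:10]=0x1: nop/N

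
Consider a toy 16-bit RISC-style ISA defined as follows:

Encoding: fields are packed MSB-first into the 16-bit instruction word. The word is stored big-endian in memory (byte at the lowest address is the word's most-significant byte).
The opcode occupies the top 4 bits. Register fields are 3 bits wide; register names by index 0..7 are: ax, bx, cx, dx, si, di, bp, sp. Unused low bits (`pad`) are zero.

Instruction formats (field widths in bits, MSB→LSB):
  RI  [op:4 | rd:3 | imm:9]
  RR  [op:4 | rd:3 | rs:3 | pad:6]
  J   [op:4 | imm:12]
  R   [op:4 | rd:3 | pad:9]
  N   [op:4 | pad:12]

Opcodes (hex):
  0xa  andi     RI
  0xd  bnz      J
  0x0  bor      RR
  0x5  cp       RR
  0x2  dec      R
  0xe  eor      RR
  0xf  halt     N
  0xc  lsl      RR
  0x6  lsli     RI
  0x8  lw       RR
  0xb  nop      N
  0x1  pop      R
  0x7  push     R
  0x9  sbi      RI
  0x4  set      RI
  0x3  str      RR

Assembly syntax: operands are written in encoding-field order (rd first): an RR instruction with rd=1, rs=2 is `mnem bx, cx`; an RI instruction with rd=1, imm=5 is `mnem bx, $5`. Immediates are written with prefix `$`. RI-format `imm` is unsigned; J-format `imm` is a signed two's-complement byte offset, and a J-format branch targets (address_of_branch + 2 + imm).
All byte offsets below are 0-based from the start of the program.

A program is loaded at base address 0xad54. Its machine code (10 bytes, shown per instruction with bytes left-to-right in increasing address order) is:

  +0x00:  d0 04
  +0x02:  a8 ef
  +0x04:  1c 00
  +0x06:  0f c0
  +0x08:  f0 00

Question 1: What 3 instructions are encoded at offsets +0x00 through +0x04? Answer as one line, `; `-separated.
off 0x00: read d0 04 as big → 0xd004
  op=0xd004>>12=0xd ⇒ bnz (J)
  imm@[11:0]=0x4 ⇒ $4
off 0x02: read a8 ef as big → 0xa8ef
  op=0xa8ef>>12=0xa ⇒ andi (RI)
  rd@[11:9]=0x4 ⇒ si
  imm@[8:0]=0xef ⇒ $239
off 0x04: read 1c 00 as big → 0x1c00
  op=0x1c00>>12=0x1 ⇒ pop (R)
  rd@[11:9]=0x6 ⇒ bp

bnz $4; andi si, $239; pop bp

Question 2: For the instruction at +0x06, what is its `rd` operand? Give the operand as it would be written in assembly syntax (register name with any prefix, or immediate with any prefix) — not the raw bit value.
+0x06: 0f c0 ⇒ word 0x0fc0 (big)
  top 4b → 0x0 → bor [RR]
  rd@[11:9]=0x7 ⇒ sp
  rs@[8:6]=0x7 ⇒ sp

sp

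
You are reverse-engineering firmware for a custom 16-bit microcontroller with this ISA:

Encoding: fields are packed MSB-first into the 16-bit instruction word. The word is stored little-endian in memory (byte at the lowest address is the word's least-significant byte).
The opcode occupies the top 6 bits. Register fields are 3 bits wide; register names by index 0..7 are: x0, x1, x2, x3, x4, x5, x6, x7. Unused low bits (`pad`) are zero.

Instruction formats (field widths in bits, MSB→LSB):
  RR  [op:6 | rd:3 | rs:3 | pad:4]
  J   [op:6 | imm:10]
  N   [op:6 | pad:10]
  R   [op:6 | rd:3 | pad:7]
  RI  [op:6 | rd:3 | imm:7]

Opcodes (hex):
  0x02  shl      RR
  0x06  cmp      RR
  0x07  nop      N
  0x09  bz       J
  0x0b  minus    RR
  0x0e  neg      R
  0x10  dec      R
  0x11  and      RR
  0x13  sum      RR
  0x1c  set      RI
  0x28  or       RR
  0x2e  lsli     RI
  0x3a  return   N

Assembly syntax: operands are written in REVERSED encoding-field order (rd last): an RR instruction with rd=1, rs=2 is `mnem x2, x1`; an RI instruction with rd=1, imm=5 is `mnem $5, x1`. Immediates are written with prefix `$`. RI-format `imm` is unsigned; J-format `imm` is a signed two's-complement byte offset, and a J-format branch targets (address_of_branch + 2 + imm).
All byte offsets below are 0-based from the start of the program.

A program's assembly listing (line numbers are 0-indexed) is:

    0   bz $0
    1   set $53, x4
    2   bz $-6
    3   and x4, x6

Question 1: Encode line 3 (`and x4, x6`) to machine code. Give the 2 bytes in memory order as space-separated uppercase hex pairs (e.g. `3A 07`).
line 3 (and): pack op=0x11:6|rd=6:3|rs=4:3|pad=0:4 = 0x4740; little→ 40 47

40 47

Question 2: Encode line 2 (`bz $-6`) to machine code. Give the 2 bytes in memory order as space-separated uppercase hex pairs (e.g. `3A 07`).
2. bz fields op=0x9:6|imm=-6:10 → word 27fah → fa 27

FA 27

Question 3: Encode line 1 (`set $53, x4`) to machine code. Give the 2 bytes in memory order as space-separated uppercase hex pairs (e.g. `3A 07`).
1. set fields op=0x1c:6|rd=4:3|imm=53:7 → word 7235h → 35 72

35 72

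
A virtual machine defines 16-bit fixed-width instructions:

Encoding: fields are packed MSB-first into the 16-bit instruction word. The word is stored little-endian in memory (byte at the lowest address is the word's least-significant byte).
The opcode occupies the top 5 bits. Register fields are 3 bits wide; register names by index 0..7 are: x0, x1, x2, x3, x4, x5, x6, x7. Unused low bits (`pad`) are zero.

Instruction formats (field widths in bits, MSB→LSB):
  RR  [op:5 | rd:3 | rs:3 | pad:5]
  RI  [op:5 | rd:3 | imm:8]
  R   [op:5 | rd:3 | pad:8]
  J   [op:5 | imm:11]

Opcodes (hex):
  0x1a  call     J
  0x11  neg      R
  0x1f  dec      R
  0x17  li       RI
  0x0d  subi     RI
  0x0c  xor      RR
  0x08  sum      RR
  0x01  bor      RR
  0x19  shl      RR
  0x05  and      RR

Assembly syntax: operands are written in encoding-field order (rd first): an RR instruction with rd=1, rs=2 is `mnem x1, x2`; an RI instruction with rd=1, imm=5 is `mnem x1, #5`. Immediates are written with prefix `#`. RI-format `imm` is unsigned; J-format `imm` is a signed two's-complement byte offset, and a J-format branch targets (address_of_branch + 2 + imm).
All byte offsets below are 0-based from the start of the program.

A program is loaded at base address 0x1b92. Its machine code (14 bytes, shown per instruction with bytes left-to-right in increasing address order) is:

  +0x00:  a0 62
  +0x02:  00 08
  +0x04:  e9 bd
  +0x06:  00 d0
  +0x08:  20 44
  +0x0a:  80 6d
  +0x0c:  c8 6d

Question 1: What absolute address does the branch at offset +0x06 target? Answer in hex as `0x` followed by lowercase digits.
0x1b9a

@+06  little-endian(00 d0) = 0xd000
  opcode bits[15:11]=0x1a: call/J
  imm@[10:0]=0x0 ⇒ #0
  target = base 0x1b92 + off 0x06 + 2 + imm 0 = 0x1b9a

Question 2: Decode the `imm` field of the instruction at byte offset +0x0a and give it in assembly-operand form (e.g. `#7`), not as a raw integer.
#128

+0x0a: 80 6d ⇒ word 0x6d80 (little)
  top 5b → 0xd → subi [RI]
  rd: (w>>8)&0x7=0x5 → x5
  imm: (w>>0)&0xff=0x80 → #128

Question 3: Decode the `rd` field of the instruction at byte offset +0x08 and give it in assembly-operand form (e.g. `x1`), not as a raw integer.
x4

@+08  little-endian(20 44) = 0x4420
  op=0x4420>>11=0x8 ⇒ sum (RR)
  rd: (w>>8)&0x7=0x4 → x4
  rs: (w>>5)&0x7=0x1 → x1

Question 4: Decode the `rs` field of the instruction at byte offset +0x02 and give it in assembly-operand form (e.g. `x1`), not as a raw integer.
[02] 00 08 → 0x0800
  top 5b → 0x1 → bor [RR]
  rd@[10:8]=0x0 ⇒ x0
  rs@[7:5]=0x0 ⇒ x0

x0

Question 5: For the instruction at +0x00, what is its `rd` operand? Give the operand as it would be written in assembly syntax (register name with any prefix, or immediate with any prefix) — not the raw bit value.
x2

[00] a0 62 → 0x62a0
  top 5b → 0xc → xor [RR]
  [10:8] rd=2 = x2
  [7:5] rs=5 = x5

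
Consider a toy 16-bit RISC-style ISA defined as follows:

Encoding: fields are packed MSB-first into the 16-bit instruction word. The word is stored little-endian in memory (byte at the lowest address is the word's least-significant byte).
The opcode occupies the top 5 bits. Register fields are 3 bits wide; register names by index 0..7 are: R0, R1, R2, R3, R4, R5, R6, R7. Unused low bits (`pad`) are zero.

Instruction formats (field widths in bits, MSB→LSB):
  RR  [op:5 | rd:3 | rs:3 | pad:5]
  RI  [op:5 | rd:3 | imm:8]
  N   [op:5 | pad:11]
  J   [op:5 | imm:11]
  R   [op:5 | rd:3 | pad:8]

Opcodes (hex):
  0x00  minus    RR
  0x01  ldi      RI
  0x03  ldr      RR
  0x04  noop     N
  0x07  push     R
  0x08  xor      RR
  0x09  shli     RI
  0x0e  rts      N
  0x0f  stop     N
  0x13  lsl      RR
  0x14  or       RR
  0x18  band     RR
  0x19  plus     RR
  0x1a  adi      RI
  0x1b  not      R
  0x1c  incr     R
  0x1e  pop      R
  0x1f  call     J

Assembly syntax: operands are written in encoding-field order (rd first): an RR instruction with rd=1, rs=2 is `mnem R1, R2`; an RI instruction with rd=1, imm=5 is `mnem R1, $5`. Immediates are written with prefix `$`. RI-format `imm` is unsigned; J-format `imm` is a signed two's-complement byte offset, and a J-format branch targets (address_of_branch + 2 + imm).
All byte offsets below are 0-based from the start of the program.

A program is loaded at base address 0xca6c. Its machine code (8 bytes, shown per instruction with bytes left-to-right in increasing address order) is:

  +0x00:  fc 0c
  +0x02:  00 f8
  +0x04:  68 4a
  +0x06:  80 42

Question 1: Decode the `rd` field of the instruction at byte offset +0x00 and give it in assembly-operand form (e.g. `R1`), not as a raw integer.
off 0x00: read fc 0c as little → 0x0cfc
  op=0x0cfc>>11=0x1 ⇒ ldi (RI)
  rd@[10:8]=0x4 ⇒ R4
  imm@[7:0]=0xfc ⇒ $252

R4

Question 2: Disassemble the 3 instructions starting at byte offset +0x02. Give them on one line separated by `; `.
call $0; shli R2, $104; xor R2, R4

+0x02: 00 f8 ⇒ word 0xf800 (little)
  op=0xf800>>11=0x1f ⇒ call (J)
  imm: (w>>0)&0x7ff=0x0 → $0
+0x04: 68 4a ⇒ word 0x4a68 (little)
  op=0x4a68>>11=0x9 ⇒ shli (RI)
  rd: (w>>8)&0x7=0x2 → R2
  imm: (w>>0)&0xff=0x68 → $104
+0x06: 80 42 ⇒ word 0x4280 (little)
  op=0x4280>>11=0x8 ⇒ xor (RR)
  rd: (w>>8)&0x7=0x2 → R2
  rs: (w>>5)&0x7=0x4 → R4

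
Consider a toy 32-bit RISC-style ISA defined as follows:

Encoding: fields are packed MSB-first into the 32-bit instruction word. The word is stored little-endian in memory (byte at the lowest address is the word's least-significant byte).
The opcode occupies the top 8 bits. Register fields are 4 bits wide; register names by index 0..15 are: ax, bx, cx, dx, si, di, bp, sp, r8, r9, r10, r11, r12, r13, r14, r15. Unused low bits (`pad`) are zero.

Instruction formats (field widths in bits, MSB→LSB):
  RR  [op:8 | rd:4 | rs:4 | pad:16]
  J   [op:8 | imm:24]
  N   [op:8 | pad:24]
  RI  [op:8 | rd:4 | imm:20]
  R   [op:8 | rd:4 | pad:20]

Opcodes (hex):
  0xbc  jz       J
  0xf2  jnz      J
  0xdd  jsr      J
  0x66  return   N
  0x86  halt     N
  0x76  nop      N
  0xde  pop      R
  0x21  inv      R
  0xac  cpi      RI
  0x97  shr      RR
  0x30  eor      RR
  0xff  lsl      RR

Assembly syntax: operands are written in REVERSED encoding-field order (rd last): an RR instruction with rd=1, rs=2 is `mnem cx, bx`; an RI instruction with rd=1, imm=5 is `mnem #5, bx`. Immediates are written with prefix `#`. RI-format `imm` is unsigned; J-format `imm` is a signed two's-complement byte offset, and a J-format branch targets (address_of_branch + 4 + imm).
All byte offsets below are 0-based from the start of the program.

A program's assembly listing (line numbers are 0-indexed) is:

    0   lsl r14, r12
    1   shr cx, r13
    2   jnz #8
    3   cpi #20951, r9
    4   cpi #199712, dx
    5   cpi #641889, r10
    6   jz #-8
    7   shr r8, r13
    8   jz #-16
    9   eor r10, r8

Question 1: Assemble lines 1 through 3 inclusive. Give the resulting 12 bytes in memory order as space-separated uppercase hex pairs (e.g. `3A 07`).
L1: shr op=0x97:8|rd=13:4|rs=2:4|pad=0:16 ⇒ 0x97d20000 ⇒ little 00 00 d2 97
L2: jnz op=0xf2:8|imm=8:24 ⇒ 0xf2000008 ⇒ little 08 00 00 f2
L3: cpi op=0xac:8|rd=9:4|imm=20951:20 ⇒ 0xac9051d7 ⇒ little d7 51 90 ac

00 00 D2 97 08 00 00 F2 D7 51 90 AC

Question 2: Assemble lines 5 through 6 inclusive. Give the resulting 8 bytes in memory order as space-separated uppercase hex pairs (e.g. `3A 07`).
L5: cpi op=0xac:8|rd=10:4|imm=641889:20 ⇒ 0xaca9cb61 ⇒ little 61 cb a9 ac
L6: jz op=0xbc:8|imm=-8:24 ⇒ 0xbcfffff8 ⇒ little f8 ff ff bc

61 CB A9 AC F8 FF FF BC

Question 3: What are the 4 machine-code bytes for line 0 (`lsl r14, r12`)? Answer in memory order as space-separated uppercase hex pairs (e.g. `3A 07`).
00 00 CE FF

0. lsl fields op=0xff:8|rd=12:4|rs=14:4|pad=0:16 → word ffce0000h → 00 00 ce ff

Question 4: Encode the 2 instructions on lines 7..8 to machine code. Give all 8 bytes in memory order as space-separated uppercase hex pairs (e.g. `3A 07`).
00 00 D8 97 F0 FF FF BC

7. shr fields op=0x97:8|rd=13:4|rs=8:4|pad=0:16 → word 97d80000h → 00 00 d8 97
8. jz fields op=0xbc:8|imm=-16:24 → word bcfffff0h → f0 ff ff bc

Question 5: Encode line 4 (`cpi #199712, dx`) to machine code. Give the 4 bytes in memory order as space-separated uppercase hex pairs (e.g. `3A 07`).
20 0C 33 AC

L4: cpi op=0xac:8|rd=3:4|imm=199712:20 ⇒ 0xac330c20 ⇒ little 20 0c 33 ac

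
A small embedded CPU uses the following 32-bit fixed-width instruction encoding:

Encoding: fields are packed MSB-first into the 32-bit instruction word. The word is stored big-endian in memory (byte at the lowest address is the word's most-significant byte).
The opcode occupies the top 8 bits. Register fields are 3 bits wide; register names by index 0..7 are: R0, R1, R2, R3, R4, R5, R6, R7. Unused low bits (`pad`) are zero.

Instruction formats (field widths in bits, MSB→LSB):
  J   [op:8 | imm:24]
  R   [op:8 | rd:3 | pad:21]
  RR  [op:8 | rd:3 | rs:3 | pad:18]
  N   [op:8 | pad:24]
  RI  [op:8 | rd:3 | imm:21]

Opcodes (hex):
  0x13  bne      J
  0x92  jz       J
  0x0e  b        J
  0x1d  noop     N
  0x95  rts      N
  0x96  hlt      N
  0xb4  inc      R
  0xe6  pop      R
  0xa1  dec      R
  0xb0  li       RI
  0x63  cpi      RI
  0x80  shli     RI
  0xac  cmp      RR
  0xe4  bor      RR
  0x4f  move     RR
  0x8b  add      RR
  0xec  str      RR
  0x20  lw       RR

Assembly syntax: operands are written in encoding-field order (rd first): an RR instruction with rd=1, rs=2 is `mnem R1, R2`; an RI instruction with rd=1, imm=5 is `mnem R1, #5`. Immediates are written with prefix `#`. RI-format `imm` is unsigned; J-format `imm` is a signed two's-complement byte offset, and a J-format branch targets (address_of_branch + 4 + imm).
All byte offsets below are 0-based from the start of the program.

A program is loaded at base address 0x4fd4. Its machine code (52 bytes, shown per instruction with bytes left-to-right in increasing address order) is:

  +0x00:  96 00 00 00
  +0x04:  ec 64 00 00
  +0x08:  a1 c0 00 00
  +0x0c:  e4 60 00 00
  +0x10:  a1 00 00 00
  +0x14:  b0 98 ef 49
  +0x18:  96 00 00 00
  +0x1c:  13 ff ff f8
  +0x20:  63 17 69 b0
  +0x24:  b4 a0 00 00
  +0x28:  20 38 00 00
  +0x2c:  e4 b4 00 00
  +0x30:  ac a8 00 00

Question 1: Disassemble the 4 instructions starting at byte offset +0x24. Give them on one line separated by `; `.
inc R5; lw R1, R6; bor R5, R5; cmp R5, R2

+0x24: b4 a0 00 00 ⇒ word 0xb4a00000 (big)
  top 8b → 0xb4 → inc [R]
  rd@[23:21]=0x5 ⇒ R5
+0x28: 20 38 00 00 ⇒ word 0x20380000 (big)
  top 8b → 0x20 → lw [RR]
  rd@[23:21]=0x1 ⇒ R1
  rs@[20:18]=0x6 ⇒ R6
+0x2c: e4 b4 00 00 ⇒ word 0xe4b40000 (big)
  top 8b → 0xe4 → bor [RR]
  rd@[23:21]=0x5 ⇒ R5
  rs@[20:18]=0x5 ⇒ R5
+0x30: ac a8 00 00 ⇒ word 0xaca80000 (big)
  top 8b → 0xac → cmp [RR]
  rd@[23:21]=0x5 ⇒ R5
  rs@[20:18]=0x2 ⇒ R2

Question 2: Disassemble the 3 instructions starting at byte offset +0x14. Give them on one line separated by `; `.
off 0x14: read b0 98 ef 49 as big → 0xb098ef49
  op=0xb098ef49>>24=0xb0 ⇒ li (RI)
  rd: (w>>21)&0x7=0x4 → R4
  imm: (w>>0)&0x1fffff=0x18ef49 → #1634121
off 0x18: read 96 00 00 00 as big → 0x96000000
  op=0x96000000>>24=0x96 ⇒ hlt (N)
off 0x1c: read 13 ff ff f8 as big → 0x13fffff8
  op=0x13fffff8>>24=0x13 ⇒ bne (J)
  imm: (w>>0)&0xffffff=0xfffff8 (s24→-8) → #-8

li R4, #1634121; hlt; bne #-8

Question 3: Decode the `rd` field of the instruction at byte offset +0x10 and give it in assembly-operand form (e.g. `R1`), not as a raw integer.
R0

off 0x10: read a1 00 00 00 as big → 0xa1000000
  top 8b → 0xa1 → dec [R]
  rd@[23:21]=0x0 ⇒ R0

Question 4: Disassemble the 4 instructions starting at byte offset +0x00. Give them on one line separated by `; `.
hlt; str R3, R1; dec R6; bor R3, R0

@+00  big-endian(96 00 00 00) = 0x96000000
  top 8b → 0x96 → hlt [N]
@+04  big-endian(ec 64 00 00) = 0xec640000
  top 8b → 0xec → str [RR]
  rd: (w>>21)&0x7=0x3 → R3
  rs: (w>>18)&0x7=0x1 → R1
@+08  big-endian(a1 c0 00 00) = 0xa1c00000
  top 8b → 0xa1 → dec [R]
  rd: (w>>21)&0x7=0x6 → R6
@+0c  big-endian(e4 60 00 00) = 0xe4600000
  top 8b → 0xe4 → bor [RR]
  rd: (w>>21)&0x7=0x3 → R3
  rs: (w>>18)&0x7=0x0 → R0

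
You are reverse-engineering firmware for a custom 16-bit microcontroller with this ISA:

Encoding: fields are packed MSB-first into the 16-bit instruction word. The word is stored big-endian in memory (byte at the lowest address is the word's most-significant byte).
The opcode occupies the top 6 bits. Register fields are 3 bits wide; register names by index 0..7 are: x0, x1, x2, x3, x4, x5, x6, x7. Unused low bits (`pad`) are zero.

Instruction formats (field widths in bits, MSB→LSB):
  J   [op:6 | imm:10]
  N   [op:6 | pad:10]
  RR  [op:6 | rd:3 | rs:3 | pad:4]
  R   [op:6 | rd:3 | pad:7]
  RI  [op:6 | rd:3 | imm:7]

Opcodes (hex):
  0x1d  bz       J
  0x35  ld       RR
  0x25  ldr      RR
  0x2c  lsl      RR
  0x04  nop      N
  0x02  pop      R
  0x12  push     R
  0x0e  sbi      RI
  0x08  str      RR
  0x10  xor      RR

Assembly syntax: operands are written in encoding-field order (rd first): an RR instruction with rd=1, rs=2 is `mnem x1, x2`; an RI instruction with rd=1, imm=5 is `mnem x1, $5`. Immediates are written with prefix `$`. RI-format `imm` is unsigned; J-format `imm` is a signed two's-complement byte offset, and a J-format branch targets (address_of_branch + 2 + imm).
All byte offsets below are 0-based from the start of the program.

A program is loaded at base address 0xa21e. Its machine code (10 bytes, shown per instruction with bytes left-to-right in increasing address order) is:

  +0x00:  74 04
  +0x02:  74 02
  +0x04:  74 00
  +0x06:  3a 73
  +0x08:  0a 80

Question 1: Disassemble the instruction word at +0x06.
sbi x4, $115

off 0x06: read 3a 73 as big → 0x3a73
  op=0x3a73>>10=0xe ⇒ sbi (RI)
  [9:7] rd=4 = x4
  [6:0] imm=115 = $115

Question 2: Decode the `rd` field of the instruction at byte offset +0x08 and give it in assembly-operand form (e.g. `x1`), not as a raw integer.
@+08  big-endian(0a 80) = 0x0a80
  op=0x0a80>>10=0x2 ⇒ pop (R)
  [9:7] rd=5 = x5

x5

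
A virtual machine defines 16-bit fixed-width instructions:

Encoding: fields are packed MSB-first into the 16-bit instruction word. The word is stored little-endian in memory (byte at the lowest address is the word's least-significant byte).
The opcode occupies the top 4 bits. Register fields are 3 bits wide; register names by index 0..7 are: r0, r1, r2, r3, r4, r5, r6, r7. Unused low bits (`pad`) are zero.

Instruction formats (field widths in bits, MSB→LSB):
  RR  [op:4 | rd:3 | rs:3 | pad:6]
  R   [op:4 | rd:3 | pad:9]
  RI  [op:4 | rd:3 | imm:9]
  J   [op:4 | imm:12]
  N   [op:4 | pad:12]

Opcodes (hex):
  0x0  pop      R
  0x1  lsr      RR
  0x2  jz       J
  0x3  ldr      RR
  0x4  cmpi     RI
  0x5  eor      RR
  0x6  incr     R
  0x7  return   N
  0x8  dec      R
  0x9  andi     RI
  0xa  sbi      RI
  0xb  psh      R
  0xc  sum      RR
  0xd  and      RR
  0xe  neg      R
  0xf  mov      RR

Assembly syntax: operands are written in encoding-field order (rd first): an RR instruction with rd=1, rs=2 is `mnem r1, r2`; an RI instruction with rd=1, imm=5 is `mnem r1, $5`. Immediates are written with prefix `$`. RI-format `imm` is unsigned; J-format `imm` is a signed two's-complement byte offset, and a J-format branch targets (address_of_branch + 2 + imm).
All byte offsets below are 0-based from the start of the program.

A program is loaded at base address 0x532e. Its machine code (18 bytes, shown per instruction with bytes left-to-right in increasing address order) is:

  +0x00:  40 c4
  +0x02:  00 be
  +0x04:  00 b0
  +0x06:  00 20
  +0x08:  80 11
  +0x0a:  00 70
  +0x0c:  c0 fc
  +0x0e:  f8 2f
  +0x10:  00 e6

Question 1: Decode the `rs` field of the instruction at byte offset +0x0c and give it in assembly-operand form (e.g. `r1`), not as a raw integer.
r3

@+0c  little-endian(c0 fc) = 0xfcc0
  op=0xfcc0>>12=0xf ⇒ mov (RR)
  [11:9] rd=6 = r6
  [8:6] rs=3 = r3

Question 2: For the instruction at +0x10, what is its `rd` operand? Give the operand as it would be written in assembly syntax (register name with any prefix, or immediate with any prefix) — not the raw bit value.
r3

+0x10: 00 e6 ⇒ word 0xe600 (little)
  opcode bits[15:12]=0xe: neg/R
  rd@[11:9]=0x3 ⇒ r3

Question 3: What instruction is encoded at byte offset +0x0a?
[0a] 00 70 → 0x7000
  opcode bits[15:12]=0x7: return/N

return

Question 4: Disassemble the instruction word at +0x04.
psh r0

off 0x04: read 00 b0 as little → 0xb000
  top 4b → 0xb → psh [R]
  rd: (w>>9)&0x7=0x0 → r0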